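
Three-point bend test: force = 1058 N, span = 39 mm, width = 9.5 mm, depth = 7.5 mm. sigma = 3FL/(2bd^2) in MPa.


sigma = 3*1058*39/(2*9.5*7.5^2) = 115.8 MPa

115.8


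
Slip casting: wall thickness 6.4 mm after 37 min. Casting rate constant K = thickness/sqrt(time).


K = 6.4 / sqrt(37) = 6.4 / 6.0828 = 1.052 mm/min^0.5

1.052


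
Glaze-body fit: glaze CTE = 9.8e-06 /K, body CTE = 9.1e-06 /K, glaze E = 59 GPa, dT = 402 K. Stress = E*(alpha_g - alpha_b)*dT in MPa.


Stress = 59*1000*(9.8e-06 - 9.1e-06)*402 = 16.6 MPa

16.6


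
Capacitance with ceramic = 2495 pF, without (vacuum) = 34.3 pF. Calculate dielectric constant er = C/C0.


er = 2495 / 34.3 = 72.74

72.74


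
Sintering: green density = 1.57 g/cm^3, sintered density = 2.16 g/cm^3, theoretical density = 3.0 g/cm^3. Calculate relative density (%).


Relative = 2.16 / 3.0 * 100 = 72.0%

72.0


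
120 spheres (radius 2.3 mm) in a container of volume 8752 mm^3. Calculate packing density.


V_sphere = 4/3*pi*2.3^3 = 50.965 mm^3
Total V = 120*50.965 = 6115.8 mm^3
PD = 6115.8 / 8752 = 0.699

0.699


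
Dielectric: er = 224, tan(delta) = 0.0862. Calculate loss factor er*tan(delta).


Loss = 224 * 0.0862 = 19.309

19.309


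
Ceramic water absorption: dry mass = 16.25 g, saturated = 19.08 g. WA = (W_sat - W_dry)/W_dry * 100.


WA = (19.08 - 16.25) / 16.25 * 100 = 17.42%

17.42


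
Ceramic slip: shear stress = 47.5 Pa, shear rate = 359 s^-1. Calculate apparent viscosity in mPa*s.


eta = tau/gamma * 1000 = 47.5/359 * 1000 = 132.3 mPa*s

132.3


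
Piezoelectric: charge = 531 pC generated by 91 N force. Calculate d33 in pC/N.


d33 = 531 / 91 = 5.8 pC/N

5.8


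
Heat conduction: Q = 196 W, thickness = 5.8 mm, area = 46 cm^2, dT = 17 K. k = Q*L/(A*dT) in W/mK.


k = 196*5.8/1000/(46/10000*17) = 14.54 W/mK

14.54


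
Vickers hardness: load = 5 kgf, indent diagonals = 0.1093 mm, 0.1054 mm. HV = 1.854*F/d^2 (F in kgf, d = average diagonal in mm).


d_avg = (0.1093+0.1054)/2 = 0.10735 mm
HV = 1.854*5/0.10735^2 = 804

804


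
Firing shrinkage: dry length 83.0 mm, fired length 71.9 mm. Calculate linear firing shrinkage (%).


FS = (83.0 - 71.9) / 83.0 * 100 = 13.37%

13.37


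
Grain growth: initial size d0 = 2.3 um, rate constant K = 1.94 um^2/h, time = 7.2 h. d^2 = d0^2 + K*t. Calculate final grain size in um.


d^2 = 2.3^2 + 1.94*7.2 = 19.258
d = sqrt(19.258) = 4.39 um

4.39


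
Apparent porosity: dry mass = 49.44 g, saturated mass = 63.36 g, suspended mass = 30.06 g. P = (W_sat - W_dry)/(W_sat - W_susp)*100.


P = (63.36 - 49.44) / (63.36 - 30.06) * 100 = 13.92 / 33.3 * 100 = 41.8%

41.8


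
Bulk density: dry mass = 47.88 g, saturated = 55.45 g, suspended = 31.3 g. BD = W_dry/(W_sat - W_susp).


BD = 47.88 / (55.45 - 31.3) = 47.88 / 24.15 = 1.983 g/cm^3

1.983


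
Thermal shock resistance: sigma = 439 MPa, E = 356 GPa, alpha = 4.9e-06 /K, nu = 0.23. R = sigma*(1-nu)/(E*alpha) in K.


R = 439*(1-0.23)/(356*1000*4.9e-06) = 194 K

194


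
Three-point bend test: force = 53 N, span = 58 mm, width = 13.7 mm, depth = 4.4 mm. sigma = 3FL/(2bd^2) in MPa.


sigma = 3*53*58/(2*13.7*4.4^2) = 17.4 MPa

17.4


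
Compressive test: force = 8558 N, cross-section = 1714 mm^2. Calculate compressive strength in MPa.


CS = 8558 / 1714 = 5.0 MPa

5.0


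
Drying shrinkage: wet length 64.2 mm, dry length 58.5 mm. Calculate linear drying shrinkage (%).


DS = (64.2 - 58.5) / 64.2 * 100 = 8.88%

8.88


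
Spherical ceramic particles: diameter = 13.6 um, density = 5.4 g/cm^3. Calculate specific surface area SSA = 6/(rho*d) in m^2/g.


SSA = 6 / (5.4 * 13.6) = 0.082 m^2/g

0.082


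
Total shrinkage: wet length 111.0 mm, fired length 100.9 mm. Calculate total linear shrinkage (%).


TS = (111.0 - 100.9) / 111.0 * 100 = 9.1%

9.1


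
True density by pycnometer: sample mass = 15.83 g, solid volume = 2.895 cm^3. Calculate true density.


TD = 15.83 / 2.895 = 5.468 g/cm^3

5.468


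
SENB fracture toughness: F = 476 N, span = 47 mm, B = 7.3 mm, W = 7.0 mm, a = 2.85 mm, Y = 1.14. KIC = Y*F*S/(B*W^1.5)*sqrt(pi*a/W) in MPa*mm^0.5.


KIC = 1.14*476*47/(7.3*7.0^1.5)*sqrt(pi*2.85/7.0) = 213.35

213.35


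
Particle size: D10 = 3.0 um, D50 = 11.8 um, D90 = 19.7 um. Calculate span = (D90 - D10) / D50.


Span = (19.7 - 3.0) / 11.8 = 16.7 / 11.8 = 1.415

1.415


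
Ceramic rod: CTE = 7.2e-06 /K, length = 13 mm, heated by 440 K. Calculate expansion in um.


dL = 7.2e-06 * 13 * 440 * 1000 = 41.184 um

41.184


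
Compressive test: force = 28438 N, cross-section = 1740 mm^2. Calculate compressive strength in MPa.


CS = 28438 / 1740 = 16.3 MPa

16.3


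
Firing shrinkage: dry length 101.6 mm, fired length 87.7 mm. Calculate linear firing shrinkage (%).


FS = (101.6 - 87.7) / 101.6 * 100 = 13.68%

13.68


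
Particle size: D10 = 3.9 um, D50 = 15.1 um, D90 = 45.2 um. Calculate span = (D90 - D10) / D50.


Span = (45.2 - 3.9) / 15.1 = 41.3 / 15.1 = 2.735

2.735


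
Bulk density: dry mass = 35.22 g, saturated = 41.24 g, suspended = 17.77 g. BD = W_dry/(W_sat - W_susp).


BD = 35.22 / (41.24 - 17.77) = 35.22 / 23.47 = 1.501 g/cm^3

1.501


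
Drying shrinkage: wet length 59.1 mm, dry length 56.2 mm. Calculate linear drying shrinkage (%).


DS = (59.1 - 56.2) / 59.1 * 100 = 4.91%

4.91


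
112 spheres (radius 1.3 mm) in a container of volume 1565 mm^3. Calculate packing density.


V_sphere = 4/3*pi*1.3^3 = 9.2028 mm^3
Total V = 112*9.2028 = 1030.7136 mm^3
PD = 1030.7136 / 1565 = 0.659

0.659


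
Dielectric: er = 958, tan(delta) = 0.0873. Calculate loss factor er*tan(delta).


Loss = 958 * 0.0873 = 83.633

83.633


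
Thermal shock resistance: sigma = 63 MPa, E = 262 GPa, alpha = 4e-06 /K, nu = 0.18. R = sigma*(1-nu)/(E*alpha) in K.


R = 63*(1-0.18)/(262*1000*4e-06) = 49 K

49


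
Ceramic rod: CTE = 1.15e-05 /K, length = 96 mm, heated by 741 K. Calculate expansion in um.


dL = 1.15e-05 * 96 * 741 * 1000 = 818.064 um

818.064


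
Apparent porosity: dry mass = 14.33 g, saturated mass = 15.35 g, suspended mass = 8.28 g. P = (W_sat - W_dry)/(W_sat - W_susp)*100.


P = (15.35 - 14.33) / (15.35 - 8.28) * 100 = 1.02 / 7.07 * 100 = 14.4%

14.4


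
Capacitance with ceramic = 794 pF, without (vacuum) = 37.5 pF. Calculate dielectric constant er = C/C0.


er = 794 / 37.5 = 21.17

21.17


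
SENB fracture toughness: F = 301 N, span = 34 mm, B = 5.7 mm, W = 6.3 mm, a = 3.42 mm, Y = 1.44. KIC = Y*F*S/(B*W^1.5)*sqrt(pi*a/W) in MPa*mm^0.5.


KIC = 1.44*301*34/(5.7*6.3^1.5)*sqrt(pi*3.42/6.3) = 213.52

213.52


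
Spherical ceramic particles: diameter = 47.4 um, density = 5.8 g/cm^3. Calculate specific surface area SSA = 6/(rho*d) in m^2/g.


SSA = 6 / (5.8 * 47.4) = 0.022 m^2/g

0.022


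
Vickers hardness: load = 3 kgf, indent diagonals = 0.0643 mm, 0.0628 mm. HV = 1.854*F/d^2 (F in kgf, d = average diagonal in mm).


d_avg = (0.0643+0.0628)/2 = 0.06355 mm
HV = 1.854*3/0.06355^2 = 1377

1377


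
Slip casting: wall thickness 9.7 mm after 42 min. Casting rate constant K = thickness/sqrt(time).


K = 9.7 / sqrt(42) = 9.7 / 6.4807 = 1.497 mm/min^0.5

1.497


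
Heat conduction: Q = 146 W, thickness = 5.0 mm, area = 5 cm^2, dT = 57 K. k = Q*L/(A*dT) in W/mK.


k = 146*5.0/1000/(5/10000*57) = 25.61 W/mK

25.61


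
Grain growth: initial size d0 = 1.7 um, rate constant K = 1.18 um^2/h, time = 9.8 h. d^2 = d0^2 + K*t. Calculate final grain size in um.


d^2 = 1.7^2 + 1.18*9.8 = 14.454
d = sqrt(14.454) = 3.8 um

3.8


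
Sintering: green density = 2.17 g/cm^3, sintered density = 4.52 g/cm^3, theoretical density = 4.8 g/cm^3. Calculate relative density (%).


Relative = 4.52 / 4.8 * 100 = 94.2%

94.2


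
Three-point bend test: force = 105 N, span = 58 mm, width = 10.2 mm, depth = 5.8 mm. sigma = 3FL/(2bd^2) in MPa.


sigma = 3*105*58/(2*10.2*5.8^2) = 26.6 MPa

26.6


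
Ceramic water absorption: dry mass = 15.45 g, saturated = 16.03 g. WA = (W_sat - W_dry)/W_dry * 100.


WA = (16.03 - 15.45) / 15.45 * 100 = 3.75%

3.75


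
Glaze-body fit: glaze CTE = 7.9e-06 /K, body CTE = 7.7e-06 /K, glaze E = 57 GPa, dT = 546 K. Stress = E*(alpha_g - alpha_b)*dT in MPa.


Stress = 57*1000*(7.9e-06 - 7.7e-06)*546 = 6.2 MPa

6.2


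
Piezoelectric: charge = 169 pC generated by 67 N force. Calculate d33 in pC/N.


d33 = 169 / 67 = 2.5 pC/N

2.5


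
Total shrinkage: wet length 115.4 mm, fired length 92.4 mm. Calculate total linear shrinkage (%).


TS = (115.4 - 92.4) / 115.4 * 100 = 19.93%

19.93


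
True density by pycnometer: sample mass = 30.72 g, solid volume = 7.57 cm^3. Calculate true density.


TD = 30.72 / 7.57 = 4.058 g/cm^3

4.058


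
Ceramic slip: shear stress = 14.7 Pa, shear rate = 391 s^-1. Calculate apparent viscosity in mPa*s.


eta = tau/gamma * 1000 = 14.7/391 * 1000 = 37.6 mPa*s

37.6


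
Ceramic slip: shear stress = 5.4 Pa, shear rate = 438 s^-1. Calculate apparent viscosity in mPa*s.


eta = tau/gamma * 1000 = 5.4/438 * 1000 = 12.3 mPa*s

12.3


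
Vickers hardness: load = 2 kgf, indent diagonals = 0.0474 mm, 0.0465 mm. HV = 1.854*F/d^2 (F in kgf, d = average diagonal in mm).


d_avg = (0.0474+0.0465)/2 = 0.04695 mm
HV = 1.854*2/0.04695^2 = 1682

1682


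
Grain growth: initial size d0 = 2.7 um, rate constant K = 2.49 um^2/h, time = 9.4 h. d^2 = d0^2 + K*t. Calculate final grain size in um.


d^2 = 2.7^2 + 2.49*9.4 = 30.696
d = sqrt(30.696) = 5.54 um

5.54


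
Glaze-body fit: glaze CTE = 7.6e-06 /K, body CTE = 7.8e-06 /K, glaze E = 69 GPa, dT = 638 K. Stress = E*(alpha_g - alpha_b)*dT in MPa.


Stress = 69*1000*(7.6e-06 - 7.8e-06)*638 = -8.8 MPa

-8.8


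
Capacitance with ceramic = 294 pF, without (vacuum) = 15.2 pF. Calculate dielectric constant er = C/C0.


er = 294 / 15.2 = 19.34

19.34


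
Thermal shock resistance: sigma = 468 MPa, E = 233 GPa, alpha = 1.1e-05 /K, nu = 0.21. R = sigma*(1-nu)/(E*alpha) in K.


R = 468*(1-0.21)/(233*1000*1.1e-05) = 144 K

144


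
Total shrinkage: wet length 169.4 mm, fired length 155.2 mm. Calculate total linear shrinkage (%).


TS = (169.4 - 155.2) / 169.4 * 100 = 8.38%

8.38


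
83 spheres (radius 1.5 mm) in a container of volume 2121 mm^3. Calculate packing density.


V_sphere = 4/3*pi*1.5^3 = 14.1372 mm^3
Total V = 83*14.1372 = 1173.3876 mm^3
PD = 1173.3876 / 2121 = 0.553

0.553


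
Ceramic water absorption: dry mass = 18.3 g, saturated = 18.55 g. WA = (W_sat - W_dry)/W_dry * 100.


WA = (18.55 - 18.3) / 18.3 * 100 = 1.37%

1.37


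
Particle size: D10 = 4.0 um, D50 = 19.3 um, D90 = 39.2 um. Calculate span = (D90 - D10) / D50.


Span = (39.2 - 4.0) / 19.3 = 35.2 / 19.3 = 1.824

1.824


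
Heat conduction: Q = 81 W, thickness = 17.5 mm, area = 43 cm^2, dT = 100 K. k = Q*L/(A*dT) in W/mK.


k = 81*17.5/1000/(43/10000*100) = 3.3 W/mK

3.3


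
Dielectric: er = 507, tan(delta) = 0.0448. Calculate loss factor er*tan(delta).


Loss = 507 * 0.0448 = 22.714

22.714


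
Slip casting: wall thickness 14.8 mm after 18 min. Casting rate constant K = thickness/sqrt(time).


K = 14.8 / sqrt(18) = 14.8 / 4.2426 = 3.488 mm/min^0.5

3.488


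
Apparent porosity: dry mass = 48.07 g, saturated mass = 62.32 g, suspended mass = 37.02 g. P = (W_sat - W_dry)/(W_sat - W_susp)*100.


P = (62.32 - 48.07) / (62.32 - 37.02) * 100 = 14.25 / 25.3 * 100 = 56.3%

56.3


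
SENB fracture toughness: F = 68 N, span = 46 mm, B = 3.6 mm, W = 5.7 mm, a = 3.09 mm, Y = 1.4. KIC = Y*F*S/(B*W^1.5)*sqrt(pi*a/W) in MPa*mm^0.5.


KIC = 1.4*68*46/(3.6*5.7^1.5)*sqrt(pi*3.09/5.7) = 116.65

116.65


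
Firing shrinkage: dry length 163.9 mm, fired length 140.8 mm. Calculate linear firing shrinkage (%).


FS = (163.9 - 140.8) / 163.9 * 100 = 14.09%

14.09


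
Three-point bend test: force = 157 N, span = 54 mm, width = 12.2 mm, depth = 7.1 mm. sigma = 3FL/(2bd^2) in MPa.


sigma = 3*157*54/(2*12.2*7.1^2) = 20.7 MPa

20.7


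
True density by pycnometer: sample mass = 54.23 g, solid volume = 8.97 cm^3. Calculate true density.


TD = 54.23 / 8.97 = 6.046 g/cm^3

6.046


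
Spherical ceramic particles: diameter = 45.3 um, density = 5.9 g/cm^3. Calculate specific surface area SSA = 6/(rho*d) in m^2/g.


SSA = 6 / (5.9 * 45.3) = 0.022 m^2/g

0.022


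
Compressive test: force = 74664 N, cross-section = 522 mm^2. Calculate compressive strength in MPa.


CS = 74664 / 522 = 143.0 MPa

143.0


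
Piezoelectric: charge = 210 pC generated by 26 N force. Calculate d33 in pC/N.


d33 = 210 / 26 = 8.1 pC/N

8.1


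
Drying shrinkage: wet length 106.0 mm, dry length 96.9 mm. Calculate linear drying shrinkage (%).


DS = (106.0 - 96.9) / 106.0 * 100 = 8.58%

8.58


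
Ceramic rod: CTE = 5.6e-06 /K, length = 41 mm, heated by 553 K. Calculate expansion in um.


dL = 5.6e-06 * 41 * 553 * 1000 = 126.969 um

126.969


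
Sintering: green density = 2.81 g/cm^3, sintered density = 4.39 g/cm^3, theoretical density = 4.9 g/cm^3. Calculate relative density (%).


Relative = 4.39 / 4.9 * 100 = 89.6%

89.6


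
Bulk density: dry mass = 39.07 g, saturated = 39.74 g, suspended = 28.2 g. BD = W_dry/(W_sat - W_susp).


BD = 39.07 / (39.74 - 28.2) = 39.07 / 11.54 = 3.386 g/cm^3

3.386


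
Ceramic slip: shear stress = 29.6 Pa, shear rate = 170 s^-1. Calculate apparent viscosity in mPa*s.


eta = tau/gamma * 1000 = 29.6/170 * 1000 = 174.1 mPa*s

174.1


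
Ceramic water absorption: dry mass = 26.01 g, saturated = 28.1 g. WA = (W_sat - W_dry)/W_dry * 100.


WA = (28.1 - 26.01) / 26.01 * 100 = 8.04%

8.04


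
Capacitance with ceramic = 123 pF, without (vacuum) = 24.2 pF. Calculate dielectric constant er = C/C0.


er = 123 / 24.2 = 5.08

5.08


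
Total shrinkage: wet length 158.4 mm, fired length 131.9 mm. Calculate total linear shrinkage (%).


TS = (158.4 - 131.9) / 158.4 * 100 = 16.73%

16.73


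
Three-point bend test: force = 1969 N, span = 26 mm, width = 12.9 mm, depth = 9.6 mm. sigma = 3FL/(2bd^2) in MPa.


sigma = 3*1969*26/(2*12.9*9.6^2) = 64.6 MPa

64.6


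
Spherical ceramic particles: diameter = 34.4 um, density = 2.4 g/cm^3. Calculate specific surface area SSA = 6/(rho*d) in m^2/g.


SSA = 6 / (2.4 * 34.4) = 0.073 m^2/g

0.073


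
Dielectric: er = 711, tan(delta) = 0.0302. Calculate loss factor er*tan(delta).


Loss = 711 * 0.0302 = 21.472

21.472


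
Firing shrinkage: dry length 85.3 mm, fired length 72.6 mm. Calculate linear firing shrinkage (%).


FS = (85.3 - 72.6) / 85.3 * 100 = 14.89%

14.89


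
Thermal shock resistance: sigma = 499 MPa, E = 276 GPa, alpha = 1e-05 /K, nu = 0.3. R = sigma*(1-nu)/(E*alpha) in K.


R = 499*(1-0.3)/(276*1000*1e-05) = 127 K

127


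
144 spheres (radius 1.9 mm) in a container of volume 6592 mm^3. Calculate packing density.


V_sphere = 4/3*pi*1.9^3 = 28.7309 mm^3
Total V = 144*28.7309 = 4137.2496 mm^3
PD = 4137.2496 / 6592 = 0.628

0.628


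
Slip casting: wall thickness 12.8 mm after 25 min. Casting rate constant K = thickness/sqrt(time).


K = 12.8 / sqrt(25) = 12.8 / 5.0 = 2.56 mm/min^0.5

2.56


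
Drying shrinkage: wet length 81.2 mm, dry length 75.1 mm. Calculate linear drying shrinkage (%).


DS = (81.2 - 75.1) / 81.2 * 100 = 7.51%

7.51


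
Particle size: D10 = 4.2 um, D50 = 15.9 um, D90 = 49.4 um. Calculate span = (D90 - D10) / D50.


Span = (49.4 - 4.2) / 15.9 = 45.2 / 15.9 = 2.843

2.843


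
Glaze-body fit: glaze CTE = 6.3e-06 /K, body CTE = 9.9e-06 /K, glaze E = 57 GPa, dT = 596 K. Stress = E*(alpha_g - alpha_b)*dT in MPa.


Stress = 57*1000*(6.3e-06 - 9.9e-06)*596 = -122.3 MPa

-122.3


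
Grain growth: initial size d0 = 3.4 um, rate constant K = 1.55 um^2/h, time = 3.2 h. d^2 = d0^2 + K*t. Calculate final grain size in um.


d^2 = 3.4^2 + 1.55*3.2 = 16.52
d = sqrt(16.52) = 4.06 um

4.06


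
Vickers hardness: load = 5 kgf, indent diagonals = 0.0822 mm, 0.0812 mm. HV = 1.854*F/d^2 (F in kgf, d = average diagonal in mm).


d_avg = (0.0822+0.0812)/2 = 0.0817 mm
HV = 1.854*5/0.0817^2 = 1389

1389


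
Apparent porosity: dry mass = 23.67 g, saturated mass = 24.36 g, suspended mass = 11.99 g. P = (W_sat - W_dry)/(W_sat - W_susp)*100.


P = (24.36 - 23.67) / (24.36 - 11.99) * 100 = 0.69 / 12.37 * 100 = 5.6%

5.6


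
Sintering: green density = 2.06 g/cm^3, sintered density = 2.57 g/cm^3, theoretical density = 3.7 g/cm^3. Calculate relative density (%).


Relative = 2.57 / 3.7 * 100 = 69.5%

69.5


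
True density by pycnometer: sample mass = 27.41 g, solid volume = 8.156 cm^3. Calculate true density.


TD = 27.41 / 8.156 = 3.361 g/cm^3

3.361


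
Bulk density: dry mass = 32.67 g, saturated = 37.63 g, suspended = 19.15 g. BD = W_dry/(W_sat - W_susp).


BD = 32.67 / (37.63 - 19.15) = 32.67 / 18.48 = 1.768 g/cm^3

1.768


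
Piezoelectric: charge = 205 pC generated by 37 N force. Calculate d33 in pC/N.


d33 = 205 / 37 = 5.5 pC/N

5.5


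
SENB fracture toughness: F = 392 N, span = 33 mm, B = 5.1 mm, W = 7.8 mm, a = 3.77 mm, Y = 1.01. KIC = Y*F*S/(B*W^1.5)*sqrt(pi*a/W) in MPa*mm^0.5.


KIC = 1.01*392*33/(5.1*7.8^1.5)*sqrt(pi*3.77/7.8) = 144.91

144.91


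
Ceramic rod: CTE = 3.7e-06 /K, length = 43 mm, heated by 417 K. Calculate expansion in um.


dL = 3.7e-06 * 43 * 417 * 1000 = 66.345 um

66.345


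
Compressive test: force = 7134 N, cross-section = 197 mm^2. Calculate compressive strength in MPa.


CS = 7134 / 197 = 36.2 MPa

36.2


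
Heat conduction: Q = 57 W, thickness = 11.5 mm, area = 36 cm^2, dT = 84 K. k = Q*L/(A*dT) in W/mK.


k = 57*11.5/1000/(36/10000*84) = 2.17 W/mK

2.17


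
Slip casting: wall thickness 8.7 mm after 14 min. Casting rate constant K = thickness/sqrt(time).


K = 8.7 / sqrt(14) = 8.7 / 3.7417 = 2.325 mm/min^0.5

2.325


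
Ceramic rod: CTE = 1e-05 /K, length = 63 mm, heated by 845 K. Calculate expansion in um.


dL = 1e-05 * 63 * 845 * 1000 = 532.35 um

532.35


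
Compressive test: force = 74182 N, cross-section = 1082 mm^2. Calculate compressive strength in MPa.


CS = 74182 / 1082 = 68.6 MPa

68.6


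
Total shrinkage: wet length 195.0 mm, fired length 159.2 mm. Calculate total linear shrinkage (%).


TS = (195.0 - 159.2) / 195.0 * 100 = 18.36%

18.36


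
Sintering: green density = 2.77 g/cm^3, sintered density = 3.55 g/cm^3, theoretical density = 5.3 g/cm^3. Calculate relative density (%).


Relative = 3.55 / 5.3 * 100 = 67.0%

67.0


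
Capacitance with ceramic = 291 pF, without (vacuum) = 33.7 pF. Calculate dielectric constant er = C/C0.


er = 291 / 33.7 = 8.64

8.64


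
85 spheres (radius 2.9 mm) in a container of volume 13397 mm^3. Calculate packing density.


V_sphere = 4/3*pi*2.9^3 = 102.1604 mm^3
Total V = 85*102.1604 = 8683.634 mm^3
PD = 8683.634 / 13397 = 0.648

0.648


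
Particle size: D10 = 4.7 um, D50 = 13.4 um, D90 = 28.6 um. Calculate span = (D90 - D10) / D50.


Span = (28.6 - 4.7) / 13.4 = 23.9 / 13.4 = 1.784

1.784


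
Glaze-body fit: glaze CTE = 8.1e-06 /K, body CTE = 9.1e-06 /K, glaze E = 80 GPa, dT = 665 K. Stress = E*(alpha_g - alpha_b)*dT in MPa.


Stress = 80*1000*(8.1e-06 - 9.1e-06)*665 = -53.2 MPa

-53.2


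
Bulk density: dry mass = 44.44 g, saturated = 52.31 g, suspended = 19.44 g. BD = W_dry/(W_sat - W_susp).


BD = 44.44 / (52.31 - 19.44) = 44.44 / 32.87 = 1.352 g/cm^3

1.352


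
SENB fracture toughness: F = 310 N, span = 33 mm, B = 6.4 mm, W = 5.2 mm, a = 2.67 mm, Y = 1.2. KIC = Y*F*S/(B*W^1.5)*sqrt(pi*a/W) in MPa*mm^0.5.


KIC = 1.2*310*33/(6.4*5.2^1.5)*sqrt(pi*2.67/5.2) = 205.45

205.45


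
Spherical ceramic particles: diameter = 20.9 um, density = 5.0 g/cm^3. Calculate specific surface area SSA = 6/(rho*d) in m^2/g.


SSA = 6 / (5.0 * 20.9) = 0.057 m^2/g

0.057


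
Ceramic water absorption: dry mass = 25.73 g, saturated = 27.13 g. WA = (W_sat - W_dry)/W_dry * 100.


WA = (27.13 - 25.73) / 25.73 * 100 = 5.44%

5.44


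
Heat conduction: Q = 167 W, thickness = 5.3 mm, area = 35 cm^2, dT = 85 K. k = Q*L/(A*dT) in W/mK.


k = 167*5.3/1000/(35/10000*85) = 2.98 W/mK

2.98


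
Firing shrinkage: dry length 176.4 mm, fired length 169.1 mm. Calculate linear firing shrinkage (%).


FS = (176.4 - 169.1) / 176.4 * 100 = 4.14%

4.14


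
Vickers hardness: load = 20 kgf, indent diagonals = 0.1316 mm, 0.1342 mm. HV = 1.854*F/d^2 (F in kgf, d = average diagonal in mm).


d_avg = (0.1316+0.1342)/2 = 0.1329 mm
HV = 1.854*20/0.1329^2 = 2099

2099


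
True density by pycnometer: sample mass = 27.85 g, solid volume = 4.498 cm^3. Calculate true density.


TD = 27.85 / 4.498 = 6.192 g/cm^3

6.192


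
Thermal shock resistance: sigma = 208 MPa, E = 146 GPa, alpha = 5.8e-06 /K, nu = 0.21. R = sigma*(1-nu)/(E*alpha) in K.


R = 208*(1-0.21)/(146*1000*5.8e-06) = 194 K

194


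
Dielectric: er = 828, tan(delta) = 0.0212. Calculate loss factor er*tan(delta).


Loss = 828 * 0.0212 = 17.554

17.554


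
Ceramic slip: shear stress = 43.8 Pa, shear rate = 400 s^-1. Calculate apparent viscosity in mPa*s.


eta = tau/gamma * 1000 = 43.8/400 * 1000 = 109.5 mPa*s

109.5


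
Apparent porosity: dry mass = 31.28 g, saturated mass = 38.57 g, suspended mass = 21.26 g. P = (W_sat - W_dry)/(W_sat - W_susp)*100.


P = (38.57 - 31.28) / (38.57 - 21.26) * 100 = 7.29 / 17.31 * 100 = 42.1%

42.1


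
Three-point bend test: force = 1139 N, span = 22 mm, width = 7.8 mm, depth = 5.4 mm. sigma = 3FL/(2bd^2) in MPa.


sigma = 3*1139*22/(2*7.8*5.4^2) = 165.3 MPa

165.3


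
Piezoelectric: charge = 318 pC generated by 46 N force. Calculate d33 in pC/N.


d33 = 318 / 46 = 6.9 pC/N

6.9


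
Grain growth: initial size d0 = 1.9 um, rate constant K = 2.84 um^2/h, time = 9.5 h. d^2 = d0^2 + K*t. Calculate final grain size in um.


d^2 = 1.9^2 + 2.84*9.5 = 30.59
d = sqrt(30.59) = 5.53 um

5.53


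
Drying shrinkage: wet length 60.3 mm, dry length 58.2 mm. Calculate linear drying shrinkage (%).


DS = (60.3 - 58.2) / 60.3 * 100 = 3.48%

3.48


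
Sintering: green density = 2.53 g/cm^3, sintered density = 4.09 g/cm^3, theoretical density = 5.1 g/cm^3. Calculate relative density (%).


Relative = 4.09 / 5.1 * 100 = 80.2%

80.2


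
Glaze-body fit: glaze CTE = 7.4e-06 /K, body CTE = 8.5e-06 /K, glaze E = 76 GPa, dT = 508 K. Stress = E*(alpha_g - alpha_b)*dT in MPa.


Stress = 76*1000*(7.4e-06 - 8.5e-06)*508 = -42.5 MPa

-42.5


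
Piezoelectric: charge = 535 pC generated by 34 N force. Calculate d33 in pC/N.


d33 = 535 / 34 = 15.7 pC/N

15.7


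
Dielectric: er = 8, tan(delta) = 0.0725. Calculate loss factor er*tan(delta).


Loss = 8 * 0.0725 = 0.58

0.58


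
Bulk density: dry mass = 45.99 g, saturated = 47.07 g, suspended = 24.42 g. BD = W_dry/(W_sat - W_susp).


BD = 45.99 / (47.07 - 24.42) = 45.99 / 22.65 = 2.03 g/cm^3

2.03


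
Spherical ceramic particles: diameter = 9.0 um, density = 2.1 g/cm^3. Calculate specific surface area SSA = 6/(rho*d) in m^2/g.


SSA = 6 / (2.1 * 9.0) = 0.317 m^2/g

0.317


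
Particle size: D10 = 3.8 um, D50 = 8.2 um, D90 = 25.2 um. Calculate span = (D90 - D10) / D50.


Span = (25.2 - 3.8) / 8.2 = 21.4 / 8.2 = 2.61

2.61


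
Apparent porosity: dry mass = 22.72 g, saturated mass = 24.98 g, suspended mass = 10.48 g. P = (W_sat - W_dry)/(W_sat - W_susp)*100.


P = (24.98 - 22.72) / (24.98 - 10.48) * 100 = 2.26 / 14.5 * 100 = 15.6%

15.6


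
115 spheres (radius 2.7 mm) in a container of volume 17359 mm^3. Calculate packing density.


V_sphere = 4/3*pi*2.7^3 = 82.448 mm^3
Total V = 115*82.448 = 9481.52 mm^3
PD = 9481.52 / 17359 = 0.546

0.546


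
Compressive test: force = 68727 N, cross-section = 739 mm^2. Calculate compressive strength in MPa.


CS = 68727 / 739 = 93.0 MPa

93.0


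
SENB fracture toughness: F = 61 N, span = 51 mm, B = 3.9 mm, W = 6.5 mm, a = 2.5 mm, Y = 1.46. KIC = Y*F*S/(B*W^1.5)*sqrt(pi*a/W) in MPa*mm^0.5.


KIC = 1.46*61*51/(3.9*6.5^1.5)*sqrt(pi*2.5/6.5) = 77.25

77.25


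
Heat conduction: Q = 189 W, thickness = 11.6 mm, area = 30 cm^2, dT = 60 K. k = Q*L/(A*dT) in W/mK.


k = 189*11.6/1000/(30/10000*60) = 12.18 W/mK

12.18


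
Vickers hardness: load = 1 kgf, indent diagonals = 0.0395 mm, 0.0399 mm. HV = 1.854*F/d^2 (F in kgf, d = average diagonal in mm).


d_avg = (0.0395+0.0399)/2 = 0.0397 mm
HV = 1.854*1/0.0397^2 = 1176

1176


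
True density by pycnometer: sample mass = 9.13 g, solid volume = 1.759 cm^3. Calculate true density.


TD = 9.13 / 1.759 = 5.19 g/cm^3

5.19


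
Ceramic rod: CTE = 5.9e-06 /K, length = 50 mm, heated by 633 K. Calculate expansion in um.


dL = 5.9e-06 * 50 * 633 * 1000 = 186.735 um

186.735


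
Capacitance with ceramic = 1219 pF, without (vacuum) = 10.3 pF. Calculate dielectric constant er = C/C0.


er = 1219 / 10.3 = 118.35

118.35


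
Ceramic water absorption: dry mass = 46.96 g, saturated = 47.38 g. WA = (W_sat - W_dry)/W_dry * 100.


WA = (47.38 - 46.96) / 46.96 * 100 = 0.89%

0.89


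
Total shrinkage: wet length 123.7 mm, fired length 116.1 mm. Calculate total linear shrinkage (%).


TS = (123.7 - 116.1) / 123.7 * 100 = 6.14%

6.14


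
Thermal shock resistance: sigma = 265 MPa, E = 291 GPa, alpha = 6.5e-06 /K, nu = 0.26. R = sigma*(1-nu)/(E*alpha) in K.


R = 265*(1-0.26)/(291*1000*6.5e-06) = 104 K

104


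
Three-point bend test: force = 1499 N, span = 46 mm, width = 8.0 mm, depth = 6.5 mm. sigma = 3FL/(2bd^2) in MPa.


sigma = 3*1499*46/(2*8.0*6.5^2) = 306.0 MPa

306.0


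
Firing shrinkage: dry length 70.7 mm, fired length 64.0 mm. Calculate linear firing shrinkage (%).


FS = (70.7 - 64.0) / 70.7 * 100 = 9.48%

9.48


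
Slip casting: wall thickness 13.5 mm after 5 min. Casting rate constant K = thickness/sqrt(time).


K = 13.5 / sqrt(5) = 13.5 / 2.2361 = 6.037 mm/min^0.5

6.037


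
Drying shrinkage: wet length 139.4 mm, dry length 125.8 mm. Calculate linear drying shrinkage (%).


DS = (139.4 - 125.8) / 139.4 * 100 = 9.76%

9.76


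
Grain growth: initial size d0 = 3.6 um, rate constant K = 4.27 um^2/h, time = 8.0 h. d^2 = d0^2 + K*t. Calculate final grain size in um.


d^2 = 3.6^2 + 4.27*8.0 = 47.12
d = sqrt(47.12) = 6.86 um

6.86


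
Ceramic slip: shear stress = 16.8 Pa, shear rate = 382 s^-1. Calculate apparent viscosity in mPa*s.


eta = tau/gamma * 1000 = 16.8/382 * 1000 = 44.0 mPa*s

44.0


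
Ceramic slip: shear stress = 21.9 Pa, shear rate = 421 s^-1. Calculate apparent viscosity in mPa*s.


eta = tau/gamma * 1000 = 21.9/421 * 1000 = 52.0 mPa*s

52.0


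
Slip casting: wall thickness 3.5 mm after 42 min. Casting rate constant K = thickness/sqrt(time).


K = 3.5 / sqrt(42) = 3.5 / 6.4807 = 0.54 mm/min^0.5

0.54


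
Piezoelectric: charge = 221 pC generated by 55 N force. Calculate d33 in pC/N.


d33 = 221 / 55 = 4.0 pC/N

4.0


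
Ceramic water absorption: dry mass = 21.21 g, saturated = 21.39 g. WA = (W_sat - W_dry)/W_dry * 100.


WA = (21.39 - 21.21) / 21.21 * 100 = 0.85%

0.85


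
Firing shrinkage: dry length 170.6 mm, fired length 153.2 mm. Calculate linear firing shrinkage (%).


FS = (170.6 - 153.2) / 170.6 * 100 = 10.2%

10.2


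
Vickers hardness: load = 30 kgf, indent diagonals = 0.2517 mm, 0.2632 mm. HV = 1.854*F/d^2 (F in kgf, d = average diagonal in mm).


d_avg = (0.2517+0.2632)/2 = 0.25745 mm
HV = 1.854*30/0.25745^2 = 839

839


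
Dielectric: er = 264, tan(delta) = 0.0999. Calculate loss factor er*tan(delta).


Loss = 264 * 0.0999 = 26.374

26.374


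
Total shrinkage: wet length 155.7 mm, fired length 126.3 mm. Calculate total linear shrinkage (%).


TS = (155.7 - 126.3) / 155.7 * 100 = 18.88%

18.88


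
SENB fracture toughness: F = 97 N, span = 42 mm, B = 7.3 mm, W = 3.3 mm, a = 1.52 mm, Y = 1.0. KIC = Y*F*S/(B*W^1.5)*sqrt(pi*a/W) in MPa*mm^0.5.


KIC = 1.0*97*42/(7.3*3.3^1.5)*sqrt(pi*1.52/3.3) = 111.99

111.99


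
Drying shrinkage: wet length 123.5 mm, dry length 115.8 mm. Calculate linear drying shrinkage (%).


DS = (123.5 - 115.8) / 123.5 * 100 = 6.23%

6.23


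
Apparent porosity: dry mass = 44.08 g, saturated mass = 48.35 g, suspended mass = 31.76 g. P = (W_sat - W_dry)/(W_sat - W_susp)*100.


P = (48.35 - 44.08) / (48.35 - 31.76) * 100 = 4.27 / 16.59 * 100 = 25.7%

25.7


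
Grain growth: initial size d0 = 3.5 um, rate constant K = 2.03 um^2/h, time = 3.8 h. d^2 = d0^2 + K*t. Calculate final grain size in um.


d^2 = 3.5^2 + 2.03*3.8 = 19.964
d = sqrt(19.964) = 4.47 um

4.47


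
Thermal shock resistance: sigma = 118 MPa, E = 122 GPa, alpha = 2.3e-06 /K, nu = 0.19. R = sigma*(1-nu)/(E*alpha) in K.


R = 118*(1-0.19)/(122*1000*2.3e-06) = 341 K

341


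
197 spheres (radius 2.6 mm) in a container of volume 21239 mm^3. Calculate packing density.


V_sphere = 4/3*pi*2.6^3 = 73.6222 mm^3
Total V = 197*73.6222 = 14503.5734 mm^3
PD = 14503.5734 / 21239 = 0.683

0.683


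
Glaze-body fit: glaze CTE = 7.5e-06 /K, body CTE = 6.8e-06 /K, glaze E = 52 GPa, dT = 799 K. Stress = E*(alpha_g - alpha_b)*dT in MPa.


Stress = 52*1000*(7.5e-06 - 6.8e-06)*799 = 29.1 MPa

29.1


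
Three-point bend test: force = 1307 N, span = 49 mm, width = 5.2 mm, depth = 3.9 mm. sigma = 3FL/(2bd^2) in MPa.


sigma = 3*1307*49/(2*5.2*3.9^2) = 1214.6 MPa

1214.6


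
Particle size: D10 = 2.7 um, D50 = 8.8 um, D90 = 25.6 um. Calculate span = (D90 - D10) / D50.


Span = (25.6 - 2.7) / 8.8 = 22.9 / 8.8 = 2.602

2.602


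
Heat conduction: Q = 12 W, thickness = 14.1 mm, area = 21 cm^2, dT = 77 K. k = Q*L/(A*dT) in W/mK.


k = 12*14.1/1000/(21/10000*77) = 1.05 W/mK

1.05


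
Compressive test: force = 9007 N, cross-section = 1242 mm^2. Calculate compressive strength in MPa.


CS = 9007 / 1242 = 7.3 MPa

7.3


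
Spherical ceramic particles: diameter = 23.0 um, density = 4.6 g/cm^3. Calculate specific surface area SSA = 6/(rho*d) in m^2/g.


SSA = 6 / (4.6 * 23.0) = 0.057 m^2/g

0.057


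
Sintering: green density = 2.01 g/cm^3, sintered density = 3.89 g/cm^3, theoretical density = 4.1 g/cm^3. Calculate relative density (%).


Relative = 3.89 / 4.1 * 100 = 94.9%

94.9


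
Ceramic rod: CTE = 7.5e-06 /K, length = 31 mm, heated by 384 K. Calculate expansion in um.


dL = 7.5e-06 * 31 * 384 * 1000 = 89.28 um

89.28


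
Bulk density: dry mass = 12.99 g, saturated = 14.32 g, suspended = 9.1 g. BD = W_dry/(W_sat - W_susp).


BD = 12.99 / (14.32 - 9.1) = 12.99 / 5.22 = 2.489 g/cm^3

2.489


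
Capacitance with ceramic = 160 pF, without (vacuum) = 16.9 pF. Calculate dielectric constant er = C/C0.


er = 160 / 16.9 = 9.47

9.47


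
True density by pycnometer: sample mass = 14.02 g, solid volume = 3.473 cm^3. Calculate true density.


TD = 14.02 / 3.473 = 4.037 g/cm^3

4.037


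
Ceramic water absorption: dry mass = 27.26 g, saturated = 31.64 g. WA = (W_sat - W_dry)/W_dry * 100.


WA = (31.64 - 27.26) / 27.26 * 100 = 16.07%

16.07


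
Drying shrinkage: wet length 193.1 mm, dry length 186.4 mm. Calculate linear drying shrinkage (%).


DS = (193.1 - 186.4) / 193.1 * 100 = 3.47%

3.47


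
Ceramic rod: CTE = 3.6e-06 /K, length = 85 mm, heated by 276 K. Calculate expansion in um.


dL = 3.6e-06 * 85 * 276 * 1000 = 84.456 um

84.456


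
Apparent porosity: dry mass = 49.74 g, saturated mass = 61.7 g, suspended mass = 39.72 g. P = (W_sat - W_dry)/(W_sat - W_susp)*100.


P = (61.7 - 49.74) / (61.7 - 39.72) * 100 = 11.96 / 21.98 * 100 = 54.4%

54.4


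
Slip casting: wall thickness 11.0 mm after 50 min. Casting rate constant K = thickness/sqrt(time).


K = 11.0 / sqrt(50) = 11.0 / 7.0711 = 1.556 mm/min^0.5

1.556


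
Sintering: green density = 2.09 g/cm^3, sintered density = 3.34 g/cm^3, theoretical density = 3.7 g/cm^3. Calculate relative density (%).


Relative = 3.34 / 3.7 * 100 = 90.3%

90.3


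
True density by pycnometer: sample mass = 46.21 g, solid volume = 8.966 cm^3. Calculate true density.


TD = 46.21 / 8.966 = 5.154 g/cm^3

5.154


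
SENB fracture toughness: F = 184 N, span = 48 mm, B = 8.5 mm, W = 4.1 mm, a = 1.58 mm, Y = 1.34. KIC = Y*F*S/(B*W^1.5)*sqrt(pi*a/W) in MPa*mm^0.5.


KIC = 1.34*184*48/(8.5*4.1^1.5)*sqrt(pi*1.58/4.1) = 184.54

184.54


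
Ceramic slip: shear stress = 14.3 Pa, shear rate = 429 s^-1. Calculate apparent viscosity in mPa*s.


eta = tau/gamma * 1000 = 14.3/429 * 1000 = 33.3 mPa*s

33.3


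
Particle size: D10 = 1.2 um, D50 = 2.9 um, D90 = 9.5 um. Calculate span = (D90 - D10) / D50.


Span = (9.5 - 1.2) / 2.9 = 8.3 / 2.9 = 2.862

2.862


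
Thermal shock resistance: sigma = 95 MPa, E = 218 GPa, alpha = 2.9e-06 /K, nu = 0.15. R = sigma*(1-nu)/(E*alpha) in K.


R = 95*(1-0.15)/(218*1000*2.9e-06) = 128 K

128


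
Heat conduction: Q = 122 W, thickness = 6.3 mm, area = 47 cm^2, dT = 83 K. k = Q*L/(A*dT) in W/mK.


k = 122*6.3/1000/(47/10000*83) = 1.97 W/mK

1.97


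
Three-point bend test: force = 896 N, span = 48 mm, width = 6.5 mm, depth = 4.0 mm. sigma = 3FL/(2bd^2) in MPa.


sigma = 3*896*48/(2*6.5*4.0^2) = 620.3 MPa

620.3


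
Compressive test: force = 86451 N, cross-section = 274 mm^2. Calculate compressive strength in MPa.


CS = 86451 / 274 = 315.5 MPa

315.5


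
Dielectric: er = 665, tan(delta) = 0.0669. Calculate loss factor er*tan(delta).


Loss = 665 * 0.0669 = 44.489

44.489


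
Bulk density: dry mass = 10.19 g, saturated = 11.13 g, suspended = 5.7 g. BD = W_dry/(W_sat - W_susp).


BD = 10.19 / (11.13 - 5.7) = 10.19 / 5.43 = 1.877 g/cm^3

1.877


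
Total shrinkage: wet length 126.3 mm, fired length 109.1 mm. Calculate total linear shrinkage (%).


TS = (126.3 - 109.1) / 126.3 * 100 = 13.62%

13.62


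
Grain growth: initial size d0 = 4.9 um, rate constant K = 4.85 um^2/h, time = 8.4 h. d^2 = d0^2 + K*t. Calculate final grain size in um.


d^2 = 4.9^2 + 4.85*8.4 = 64.75
d = sqrt(64.75) = 8.05 um

8.05


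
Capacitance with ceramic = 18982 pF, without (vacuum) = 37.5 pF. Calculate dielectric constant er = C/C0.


er = 18982 / 37.5 = 506.19

506.19


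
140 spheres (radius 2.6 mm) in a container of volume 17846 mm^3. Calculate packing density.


V_sphere = 4/3*pi*2.6^3 = 73.6222 mm^3
Total V = 140*73.6222 = 10307.108 mm^3
PD = 10307.108 / 17846 = 0.578

0.578


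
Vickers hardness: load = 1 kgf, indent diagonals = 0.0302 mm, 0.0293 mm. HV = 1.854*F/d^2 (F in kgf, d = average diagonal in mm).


d_avg = (0.0302+0.0293)/2 = 0.02975 mm
HV = 1.854*1/0.02975^2 = 2095

2095


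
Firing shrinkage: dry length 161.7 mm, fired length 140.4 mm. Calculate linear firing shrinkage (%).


FS = (161.7 - 140.4) / 161.7 * 100 = 13.17%

13.17


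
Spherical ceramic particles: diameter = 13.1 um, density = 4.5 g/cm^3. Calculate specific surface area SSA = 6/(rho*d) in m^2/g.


SSA = 6 / (4.5 * 13.1) = 0.102 m^2/g

0.102


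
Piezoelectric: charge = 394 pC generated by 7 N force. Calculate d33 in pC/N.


d33 = 394 / 7 = 56.3 pC/N

56.3


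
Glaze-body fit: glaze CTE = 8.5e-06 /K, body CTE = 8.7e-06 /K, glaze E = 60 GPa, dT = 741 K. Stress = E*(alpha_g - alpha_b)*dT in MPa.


Stress = 60*1000*(8.5e-06 - 8.7e-06)*741 = -8.9 MPa

-8.9


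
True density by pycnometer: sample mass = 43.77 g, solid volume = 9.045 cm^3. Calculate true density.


TD = 43.77 / 9.045 = 4.839 g/cm^3

4.839


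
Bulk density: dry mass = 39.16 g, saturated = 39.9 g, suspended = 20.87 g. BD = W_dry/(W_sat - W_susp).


BD = 39.16 / (39.9 - 20.87) = 39.16 / 19.03 = 2.058 g/cm^3

2.058


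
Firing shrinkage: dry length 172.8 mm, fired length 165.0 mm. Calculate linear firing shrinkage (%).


FS = (172.8 - 165.0) / 172.8 * 100 = 4.51%

4.51


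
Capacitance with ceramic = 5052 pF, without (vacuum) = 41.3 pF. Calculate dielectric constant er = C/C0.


er = 5052 / 41.3 = 122.32

122.32


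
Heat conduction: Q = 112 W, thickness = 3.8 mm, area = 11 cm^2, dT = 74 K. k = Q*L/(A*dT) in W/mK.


k = 112*3.8/1000/(11/10000*74) = 5.23 W/mK

5.23


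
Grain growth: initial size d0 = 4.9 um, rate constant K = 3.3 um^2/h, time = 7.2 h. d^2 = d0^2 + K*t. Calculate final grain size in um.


d^2 = 4.9^2 + 3.3*7.2 = 47.77
d = sqrt(47.77) = 6.91 um

6.91


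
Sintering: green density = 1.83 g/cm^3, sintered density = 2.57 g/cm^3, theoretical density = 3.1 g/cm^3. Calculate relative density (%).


Relative = 2.57 / 3.1 * 100 = 82.9%

82.9


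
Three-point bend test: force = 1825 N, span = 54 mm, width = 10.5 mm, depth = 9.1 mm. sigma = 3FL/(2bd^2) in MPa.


sigma = 3*1825*54/(2*10.5*9.1^2) = 170.0 MPa

170.0


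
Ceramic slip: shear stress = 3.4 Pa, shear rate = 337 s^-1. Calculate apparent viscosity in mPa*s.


eta = tau/gamma * 1000 = 3.4/337 * 1000 = 10.1 mPa*s

10.1


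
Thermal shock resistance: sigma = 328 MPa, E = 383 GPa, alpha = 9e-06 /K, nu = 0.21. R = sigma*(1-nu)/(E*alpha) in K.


R = 328*(1-0.21)/(383*1000*9e-06) = 75 K

75


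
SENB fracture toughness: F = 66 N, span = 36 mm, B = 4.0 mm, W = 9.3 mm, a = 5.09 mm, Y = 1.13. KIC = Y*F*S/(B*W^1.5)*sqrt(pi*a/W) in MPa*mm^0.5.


KIC = 1.13*66*36/(4.0*9.3^1.5)*sqrt(pi*5.09/9.3) = 31.03

31.03


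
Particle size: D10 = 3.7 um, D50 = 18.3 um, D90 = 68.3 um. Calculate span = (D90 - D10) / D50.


Span = (68.3 - 3.7) / 18.3 = 64.6 / 18.3 = 3.53

3.53


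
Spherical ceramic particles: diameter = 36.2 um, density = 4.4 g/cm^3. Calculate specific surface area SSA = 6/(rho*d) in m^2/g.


SSA = 6 / (4.4 * 36.2) = 0.038 m^2/g

0.038


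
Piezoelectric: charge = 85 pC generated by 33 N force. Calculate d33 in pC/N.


d33 = 85 / 33 = 2.6 pC/N

2.6


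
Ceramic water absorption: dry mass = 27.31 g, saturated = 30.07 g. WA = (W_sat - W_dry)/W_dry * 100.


WA = (30.07 - 27.31) / 27.31 * 100 = 10.11%

10.11


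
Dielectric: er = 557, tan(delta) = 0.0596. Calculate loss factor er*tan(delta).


Loss = 557 * 0.0596 = 33.197

33.197


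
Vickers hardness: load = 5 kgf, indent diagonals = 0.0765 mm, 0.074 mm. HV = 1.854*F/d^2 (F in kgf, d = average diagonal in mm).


d_avg = (0.0765+0.074)/2 = 0.07525 mm
HV = 1.854*5/0.07525^2 = 1637

1637


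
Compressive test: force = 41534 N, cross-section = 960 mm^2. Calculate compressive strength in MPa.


CS = 41534 / 960 = 43.3 MPa

43.3


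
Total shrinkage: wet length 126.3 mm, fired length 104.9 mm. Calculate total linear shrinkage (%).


TS = (126.3 - 104.9) / 126.3 * 100 = 16.94%

16.94


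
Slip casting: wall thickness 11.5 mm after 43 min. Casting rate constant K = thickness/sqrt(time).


K = 11.5 / sqrt(43) = 11.5 / 6.5574 = 1.754 mm/min^0.5

1.754


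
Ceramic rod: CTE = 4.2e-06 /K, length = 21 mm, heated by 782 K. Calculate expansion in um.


dL = 4.2e-06 * 21 * 782 * 1000 = 68.972 um

68.972


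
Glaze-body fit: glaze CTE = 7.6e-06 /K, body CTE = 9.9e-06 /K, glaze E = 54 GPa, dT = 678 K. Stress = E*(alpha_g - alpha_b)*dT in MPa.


Stress = 54*1000*(7.6e-06 - 9.9e-06)*678 = -84.2 MPa

-84.2


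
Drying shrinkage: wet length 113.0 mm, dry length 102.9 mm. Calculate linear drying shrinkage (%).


DS = (113.0 - 102.9) / 113.0 * 100 = 8.94%

8.94


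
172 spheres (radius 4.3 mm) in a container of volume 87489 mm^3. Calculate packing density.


V_sphere = 4/3*pi*4.3^3 = 333.0381 mm^3
Total V = 172*333.0381 = 57282.5532 mm^3
PD = 57282.5532 / 87489 = 0.655

0.655
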